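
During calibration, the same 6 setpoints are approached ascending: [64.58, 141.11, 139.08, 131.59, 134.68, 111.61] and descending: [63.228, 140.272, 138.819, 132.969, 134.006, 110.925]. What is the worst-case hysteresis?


|64.58 - 63.228| = 1.3520
|141.11 - 140.272| = 0.8380
|139.08 - 138.819| = 0.2610
|131.59 - 132.969| = 1.3790
|134.68 - 134.006| = 0.6740
|111.61 - 110.925| = 0.6850
hysteresis = max(diffs) = 1.3790

1.3790


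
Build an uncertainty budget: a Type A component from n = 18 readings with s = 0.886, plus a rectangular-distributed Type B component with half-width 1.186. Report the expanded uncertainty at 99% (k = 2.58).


u_A = s / sqrt(n) = 0.886 / sqrt(18) = 0.2088322
u_B = half_width / sqrt(3) = 1.186 / sqrt(3) = 0.68473742
uc = sqrt(u_A^2 + u_B^2) = sqrt(0.2088322^2 + 0.68473742^2) = 0.71587445
U = k * uc = 2.58 * 0.71587445
U = 1.8470

1.8470


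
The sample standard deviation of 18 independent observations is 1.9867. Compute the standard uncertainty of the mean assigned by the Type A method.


u_A = s / sqrt(n)
u_A = 1.9867 / sqrt(18)
u_A = 1.9867 / 4.2426407
u_A = 0.4683

0.4683


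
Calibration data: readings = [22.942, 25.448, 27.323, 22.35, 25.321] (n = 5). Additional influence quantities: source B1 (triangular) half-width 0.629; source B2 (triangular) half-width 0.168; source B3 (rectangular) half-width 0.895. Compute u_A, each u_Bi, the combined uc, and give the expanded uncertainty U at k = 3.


mean = (22.942 + 25.448 + 27.323 + 22.35 + 25.321) / 5 = 24.6768
s = sqrt(sum((x - mean)^2)/(n-1)) = 2.0270451
u_A = s / sqrt(n) = 2.0270451 / sqrt(5) = 0.90652213
u_B1 = 0.629 / sqrt(6) = 0.25678817
u_B2 = 0.168 / sqrt(6) = 0.068585713
u_B3 = 0.895 / sqrt(3) = 0.51672849
uc = sqrt(0.90652213^2 + 0.25678817^2 + 0.068585713^2 + 0.51672849^2) = 1.0767706
U = k * uc = 3 * 1.0767706
U = 3.2303

3.2303


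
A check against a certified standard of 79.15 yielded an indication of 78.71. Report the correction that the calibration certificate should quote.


Correction = standard - reading
= 79.15 - 78.71
= 0.4400

0.4400


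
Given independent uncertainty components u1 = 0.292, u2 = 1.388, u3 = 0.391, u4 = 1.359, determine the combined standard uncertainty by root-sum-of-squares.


uc = sqrt(0.292^2 + 1.388^2 + 0.391^2 + 1.359^2)
uc = sqrt(4.01157)
uc = 2.0029

2.0029


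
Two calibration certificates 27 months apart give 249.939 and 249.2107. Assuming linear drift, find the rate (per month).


rate = (v2 - v1) / months
= (249.2107 - 249.939) / 27
= -0.7283 / 27
= -0.0270

-0.0270


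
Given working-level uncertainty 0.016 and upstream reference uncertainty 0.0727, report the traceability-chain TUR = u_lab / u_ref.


TUR = u_lab / u_ref
= 0.016 / 0.0727
= 0.2201

0.2201


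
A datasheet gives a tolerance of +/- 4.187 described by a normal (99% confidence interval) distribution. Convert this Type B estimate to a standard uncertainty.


u_B = half_width / 2.576
u_B = 4.187 / 2.576
u_B = 1.6254

1.6254


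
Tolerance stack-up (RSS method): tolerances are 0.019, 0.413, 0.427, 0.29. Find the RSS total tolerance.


RSS = sqrt(0.019^2 + 0.413^2 + 0.427^2 + 0.29^2)
= sqrt(0.437359)
= 0.6613

0.6613


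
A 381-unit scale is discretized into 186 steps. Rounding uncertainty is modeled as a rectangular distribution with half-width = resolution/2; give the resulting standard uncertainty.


resolution = range / divisions
resolution = 381 / 186 = 2.0483871
u_res = resolution / (2*sqrt(3))
u_res = 2.0483871 / 3.4641016
u_res = 0.5913

0.5913


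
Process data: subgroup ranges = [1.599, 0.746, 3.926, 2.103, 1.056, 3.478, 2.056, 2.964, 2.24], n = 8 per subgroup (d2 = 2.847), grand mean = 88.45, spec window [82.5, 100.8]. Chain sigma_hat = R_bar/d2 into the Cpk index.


R_bar = (1.599 + 0.746 + 3.926 + 2.103 + 1.056 + 3.478 + 2.056 + 2.964 + 2.24) / 9 = 2.2408889
sigma = R_bar / d2 = 2.2408889 / 2.847 = 0.78710534
Cp = (USL - LSL)/(6*sigma) = (100.8 - 82.5)/(6*0.78710534) = 3.8750
Cpu = (100.8 - 88.45)/(3*0.78710534) = 5.2301
Cpl = (88.45 - 82.5)/(3*0.78710534) = 2.5198
Cpk = min(Cpu, Cpl) = 2.5198

2.5198


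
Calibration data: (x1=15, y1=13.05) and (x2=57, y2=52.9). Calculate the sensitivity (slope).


slope = (y2 - y1) / (x2 - x1)
= (52.9 - 13.05) / (57 - 15)
= 39.8500 / 42
= 0.9488

0.9488


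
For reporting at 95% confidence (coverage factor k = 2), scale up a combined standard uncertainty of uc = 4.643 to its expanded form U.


U = k * uc
U = 2 * 4.643
U = 9.2860

9.2860


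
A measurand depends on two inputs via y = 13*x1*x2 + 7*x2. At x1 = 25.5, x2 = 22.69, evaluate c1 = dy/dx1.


y = 13*x1*x2 + 7*x2
dy/dx1 = 13*x2
Evaluate at x2 = 22.69: c1 = 13 * 22.69
c1 = 294.9700

294.9700


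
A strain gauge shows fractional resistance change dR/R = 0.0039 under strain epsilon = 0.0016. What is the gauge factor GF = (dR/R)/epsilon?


GF = (dR/R) / epsilon
= 0.0039 / 0.0016
= 2.4375

2.4375


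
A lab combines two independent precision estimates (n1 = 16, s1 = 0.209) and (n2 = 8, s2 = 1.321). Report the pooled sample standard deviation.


s_p = sqrt(((n1-1)*s1^2 + (n2-1)*s2^2) / (n1+n2-2))
numerator = (16-1)*0.209^2 + (8-1)*1.321^2 = 0.655215 + 12.215287 = 12.870502
denominator = 16 + 8 - 2 = 22
s_p^2 = 12.870502 / 22 = 0.58502282
s_p = sqrt(0.58502282) = 0.7649

0.7649


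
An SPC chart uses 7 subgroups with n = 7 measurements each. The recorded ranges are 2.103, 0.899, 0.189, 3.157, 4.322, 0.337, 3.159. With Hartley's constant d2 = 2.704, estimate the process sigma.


R_bar = (2.103 + 0.899 + 0.189 + 3.157 + 4.322 + 0.337 + 3.159) / 7
R_bar = 14.166 / 7 = 2.0237143
sigma_hat = R_bar / d2 = 2.0237143 / 2.704 = 0.7484

0.7484


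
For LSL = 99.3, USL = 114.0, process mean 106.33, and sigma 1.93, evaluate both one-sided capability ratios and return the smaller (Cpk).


Cpu = (USL - mean) / (3*sigma) = (114.0 - 106.33) / (3*1.93) = 1.3247
Cpl = (mean - LSL) / (3*sigma) = (106.33 - 99.3) / (3*1.93) = 1.2142
Cpk = min(Cpu, Cpl) = 1.2142

1.2142


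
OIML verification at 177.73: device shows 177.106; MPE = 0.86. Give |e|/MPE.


e = indication - reference = 177.106 - 177.73 = -0.6240
|e| = 0.6240
ratio = |e| / MPE = 0.6240 / 0.86
ratio = 0.7256

0.7256


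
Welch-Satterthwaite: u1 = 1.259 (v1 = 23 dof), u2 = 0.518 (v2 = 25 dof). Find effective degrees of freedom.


uc = sqrt(u1^2 + u2^2) = sqrt(1.259^2 + 0.518^2) = 1.3613982
v_eff = uc^4 / (u1^4/v1 + u2^4/v2)
= 1.3613982^4 / (1.259^4/23 + 0.518^4/25)
= 3.4351103 / 0.11211825
v_eff = 30.6383

30.6383


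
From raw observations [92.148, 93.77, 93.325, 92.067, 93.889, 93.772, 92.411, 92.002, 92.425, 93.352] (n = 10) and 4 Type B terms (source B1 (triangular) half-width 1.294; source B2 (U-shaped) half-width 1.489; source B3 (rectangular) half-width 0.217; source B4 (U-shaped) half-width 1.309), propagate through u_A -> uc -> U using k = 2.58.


mean = (92.148 + 93.77 + 93.325 + 92.067 + 93.889 + 93.772 + 92.411 + 92.002 + 92.425 + 93.352) / 10 = 92.9161
s = sqrt(sum((x - mean)^2)/(n-1)) = 0.77519065
u_A = s / sqrt(n) = 0.77519065 / sqrt(10) = 0.24513681
u_B1 = 1.294 / sqrt(6) = 0.52827329
u_B2 = 1.489 / sqrt(2) = 1.052882
u_B3 = 0.217 / sqrt(3) = 0.12528501
u_B4 = 1.309 / sqrt(2) = 0.92560278
uc = sqrt(0.24513681^2 + 0.52827329^2 + 1.052882^2 + 0.12528501^2 + 0.92560278^2) = 1.5232078
U = k * uc = 2.58 * 1.5232078
U = 3.9299

3.9299


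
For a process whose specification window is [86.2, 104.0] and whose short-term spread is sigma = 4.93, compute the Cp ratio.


Cp = (USL - LSL) / (6 * sigma)
= (104.0 - 86.2) / (6 * 4.93)
= 17.8000 / 29.5800
= 0.6018

0.6018


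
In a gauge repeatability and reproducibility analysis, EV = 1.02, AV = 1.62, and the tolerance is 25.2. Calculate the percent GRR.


GRR = sqrt(EV^2 + AV^2) = sqrt(1.02^2 + 1.62^2) = 1.9143667
%GRR = GRR / tol * 100 = 1.9143667 / 25.2 * 100
%GRR = 7.5967

7.5967


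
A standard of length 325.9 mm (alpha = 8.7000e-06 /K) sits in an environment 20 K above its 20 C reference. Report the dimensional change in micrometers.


dL = L * alpha * dT
= 325.9 * 8.7000e-06 * 20
= 0.0567066 mm
dL_um = 0.0567066 * 1000 = 56.7066 um

56.7066


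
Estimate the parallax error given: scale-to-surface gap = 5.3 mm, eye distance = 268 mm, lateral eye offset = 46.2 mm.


error = h * offset / d
= 5.3 * 46.2 / 268
= 0.9137

0.9137


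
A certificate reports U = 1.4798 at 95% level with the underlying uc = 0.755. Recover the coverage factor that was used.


k = U / uc
k = 1.4798 / 0.755
k = 1.96

1.96


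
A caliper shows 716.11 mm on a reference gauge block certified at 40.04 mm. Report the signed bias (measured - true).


Systematic error = measured - true
= 716.11 - 40.04
= 676.0700

676.0700


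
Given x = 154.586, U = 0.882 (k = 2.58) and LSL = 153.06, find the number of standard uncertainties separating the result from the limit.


u = U / k = 0.882 / 2.58 = 0.34186047
margin = |LSL - x| = |153.06 - 154.586| = 1.526
z = margin / u = 1.526 / 0.34186047
z = 4.4638

4.4638


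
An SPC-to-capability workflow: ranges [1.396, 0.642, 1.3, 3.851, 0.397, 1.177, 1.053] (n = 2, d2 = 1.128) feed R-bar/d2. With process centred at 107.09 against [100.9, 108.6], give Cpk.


R_bar = (1.396 + 0.642 + 1.3 + 3.851 + 0.397 + 1.177 + 1.053) / 7 = 1.4022857
sigma = R_bar / d2 = 1.4022857 / 1.128 = 1.2431611
Cp = (USL - LSL)/(6*sigma) = (108.6 - 100.9)/(6*1.2431611) = 1.0323
Cpu = (108.6 - 107.09)/(3*1.2431611) = 0.4049
Cpl = (107.09 - 100.9)/(3*1.2431611) = 1.6597
Cpk = min(Cpu, Cpl) = 0.4049

0.4049


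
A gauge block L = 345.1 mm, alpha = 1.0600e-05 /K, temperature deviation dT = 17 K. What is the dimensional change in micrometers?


dL = L * alpha * dT
= 345.1 * 1.0600e-05 * 17
= 0.0621870 mm
dL_um = 0.0621870 * 1000 = 62.1870 um

62.1870


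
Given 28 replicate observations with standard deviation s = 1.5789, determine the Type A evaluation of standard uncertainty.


u_A = s / sqrt(n)
u_A = 1.5789 / sqrt(28)
u_A = 1.5789 / 5.2915026
u_A = 0.2984

0.2984


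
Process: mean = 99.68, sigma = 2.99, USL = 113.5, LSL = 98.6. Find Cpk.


Cpu = (USL - mean) / (3*sigma) = (113.5 - 99.68) / (3*2.99) = 1.5407
Cpl = (mean - LSL) / (3*sigma) = (99.68 - 98.6) / (3*2.99) = 0.1204
Cpk = min(Cpu, Cpl) = 0.1204

0.1204


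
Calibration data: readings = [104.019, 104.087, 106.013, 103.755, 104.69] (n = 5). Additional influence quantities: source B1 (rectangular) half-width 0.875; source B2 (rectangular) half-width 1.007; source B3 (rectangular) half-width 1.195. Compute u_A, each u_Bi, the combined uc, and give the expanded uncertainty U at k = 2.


mean = (104.019 + 104.087 + 106.013 + 103.755 + 104.69) / 5 = 104.5128
s = sqrt(sum((x - mean)^2)/(n-1)) = 0.90573241
u_A = s / sqrt(n) = 0.90573241 / sqrt(5) = 0.40505585
u_B1 = 0.875 / sqrt(3) = 0.50518149
u_B2 = 1.007 / sqrt(3) = 0.58139172
u_B3 = 1.195 / sqrt(3) = 0.68993357
uc = sqrt(0.40505585^2 + 0.50518149^2 + 0.58139172^2 + 0.68993357^2) = 1.1105419
U = k * uc = 2 * 1.1105419
U = 2.2211

2.2211


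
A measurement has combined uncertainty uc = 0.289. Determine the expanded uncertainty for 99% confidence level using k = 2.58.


U = k * uc
U = 2.58 * 0.289
U = 0.7456

0.7456


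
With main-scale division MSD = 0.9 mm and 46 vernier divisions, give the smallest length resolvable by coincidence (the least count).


LC = MSD / n_div
= 0.9 / 46
= 0.0196

0.0196


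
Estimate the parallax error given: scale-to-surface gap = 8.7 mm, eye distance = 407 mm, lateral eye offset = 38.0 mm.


error = h * offset / d
= 8.7 * 38.0 / 407
= 0.8123

0.8123


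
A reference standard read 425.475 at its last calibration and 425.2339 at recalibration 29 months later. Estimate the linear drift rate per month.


rate = (v2 - v1) / months
= (425.2339 - 425.475) / 29
= -0.2411 / 29
= -0.0083

-0.0083


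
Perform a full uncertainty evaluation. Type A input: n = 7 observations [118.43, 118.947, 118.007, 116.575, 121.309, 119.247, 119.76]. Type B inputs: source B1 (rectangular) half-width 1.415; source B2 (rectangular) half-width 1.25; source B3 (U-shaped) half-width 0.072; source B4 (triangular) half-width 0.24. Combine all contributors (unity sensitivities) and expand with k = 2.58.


mean = (118.43 + 118.947 + 118.007 + 116.575 + 121.309 + 119.247 + 119.76) / 7 = 118.8964286
s = sqrt(sum((x - mean)^2)/(n-1)) = 1.4770118
u_A = s / sqrt(n) = 1.4770118 / sqrt(7) = 0.55825799
u_B1 = 1.415 / sqrt(3) = 0.81695063
u_B2 = 1.25 / sqrt(3) = 0.72168784
u_B3 = 0.072 / sqrt(2) = 0.050911688
u_B4 = 0.24 / sqrt(6) = 0.09797959
uc = sqrt(0.55825799^2 + 0.81695063^2 + 0.72168784^2 + 0.050911688^2 + 0.09797959^2) = 1.2296689
U = k * uc = 2.58 * 1.2296689
U = 3.1725

3.1725


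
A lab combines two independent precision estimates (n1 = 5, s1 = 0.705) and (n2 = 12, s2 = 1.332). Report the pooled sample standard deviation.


s_p = sqrt(((n1-1)*s1^2 + (n2-1)*s2^2) / (n1+n2-2))
numerator = (5-1)*0.705^2 + (12-1)*1.332^2 = 1.9881 + 19.516464 = 21.504564
denominator = 5 + 12 - 2 = 15
s_p^2 = 21.504564 / 15 = 1.4336376
s_p = sqrt(1.4336376) = 1.1973

1.1973


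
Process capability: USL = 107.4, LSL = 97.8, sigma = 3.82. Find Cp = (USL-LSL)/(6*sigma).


Cp = (USL - LSL) / (6 * sigma)
= (107.4 - 97.8) / (6 * 3.82)
= 9.6000 / 22.9200
= 0.4188

0.4188


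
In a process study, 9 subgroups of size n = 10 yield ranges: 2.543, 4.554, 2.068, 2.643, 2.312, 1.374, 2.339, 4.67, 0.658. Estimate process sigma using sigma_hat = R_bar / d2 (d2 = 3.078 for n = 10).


R_bar = (2.543 + 4.554 + 2.068 + 2.643 + 2.312 + 1.374 + 2.339 + 4.67 + 0.658) / 9
R_bar = 23.161 / 9 = 2.5734444
sigma_hat = R_bar / d2 = 2.5734444 / 3.078 = 0.8361

0.8361


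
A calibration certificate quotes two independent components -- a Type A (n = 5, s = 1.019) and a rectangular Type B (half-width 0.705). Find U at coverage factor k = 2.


u_A = s / sqrt(n) = 1.019 / sqrt(5) = 0.45571065
u_B = half_width / sqrt(3) = 0.705 / sqrt(3) = 0.40703194
uc = sqrt(u_A^2 + u_B^2) = sqrt(0.45571065^2 + 0.40703194^2) = 0.61102144
U = k * uc = 2 * 0.61102144
U = 1.2220

1.2220


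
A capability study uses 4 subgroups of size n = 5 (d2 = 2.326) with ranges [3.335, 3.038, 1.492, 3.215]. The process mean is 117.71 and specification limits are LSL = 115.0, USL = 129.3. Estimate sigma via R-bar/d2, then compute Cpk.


R_bar = (3.335 + 3.038 + 1.492 + 3.215) / 4 = 2.77
sigma = R_bar / d2 = 2.77 / 2.326 = 1.1908856
Cp = (USL - LSL)/(6*sigma) = (129.3 - 115.0)/(6*1.1908856) = 2.0013
Cpu = (129.3 - 117.71)/(3*1.1908856) = 3.2441
Cpl = (117.71 - 115.0)/(3*1.1908856) = 0.7585
Cpk = min(Cpu, Cpl) = 0.7585

0.7585


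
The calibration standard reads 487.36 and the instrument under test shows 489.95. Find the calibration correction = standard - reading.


Correction = standard - reading
= 487.36 - 489.95
= -2.5900

-2.5900


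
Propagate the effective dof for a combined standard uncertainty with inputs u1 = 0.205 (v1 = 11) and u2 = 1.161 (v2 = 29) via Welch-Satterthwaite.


uc = sqrt(u1^2 + u2^2) = sqrt(0.205^2 + 1.161^2) = 1.1789597
v_eff = uc^4 / (u1^4/v1 + u2^4/v2)
= 1.1789597^4 / (0.205^4/11 + 1.161^4/29)
= 1.9319498 / 0.062811969
v_eff = 30.7577

30.7577


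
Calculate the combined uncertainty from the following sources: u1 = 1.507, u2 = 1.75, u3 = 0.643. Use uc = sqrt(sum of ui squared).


uc = sqrt(1.507^2 + 1.75^2 + 0.643^2)
uc = sqrt(5.746998)
uc = 2.3973

2.3973


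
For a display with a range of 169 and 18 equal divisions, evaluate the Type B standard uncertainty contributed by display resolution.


resolution = range / divisions
resolution = 169 / 18 = 9.3888889
u_res = resolution / (2*sqrt(3))
u_res = 9.3888889 / 3.4641016
u_res = 2.7103

2.7103


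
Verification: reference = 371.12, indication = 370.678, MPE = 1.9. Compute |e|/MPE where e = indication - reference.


e = indication - reference = 370.678 - 371.12 = -0.4420
|e| = 0.4420
ratio = |e| / MPE = 0.4420 / 1.9
ratio = 0.2326

0.2326


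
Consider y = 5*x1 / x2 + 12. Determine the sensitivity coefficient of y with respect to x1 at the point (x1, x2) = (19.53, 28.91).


y = 5*x1 / x2 + 12
dy/dx1 = 5/x2
Evaluate at x2 = 28.91: c1 = 5 / 28.91
c1 = 0.1730

0.1730


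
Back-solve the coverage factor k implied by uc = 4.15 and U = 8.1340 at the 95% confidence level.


k = U / uc
k = 8.1340 / 4.15
k = 1.96

1.96


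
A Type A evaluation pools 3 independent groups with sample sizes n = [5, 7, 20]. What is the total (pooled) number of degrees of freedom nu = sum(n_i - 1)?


nu = sum_i (n_i - 1)
nu = ((5 - 1) + (7 - 1) + (20 - 1))
nu = 4 + 6 + 19
nu = 29

29


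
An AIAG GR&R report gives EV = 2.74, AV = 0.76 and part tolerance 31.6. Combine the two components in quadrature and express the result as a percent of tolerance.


GRR = sqrt(EV^2 + AV^2) = sqrt(2.74^2 + 0.76^2) = 2.8434486
%GRR = GRR / tol * 100 = 2.8434486 / 31.6 * 100
%GRR = 8.9983

8.9983


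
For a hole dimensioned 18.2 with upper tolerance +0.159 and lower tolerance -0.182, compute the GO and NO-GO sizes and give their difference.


GO = nominal - lower_tol (smallest hole = maximum material condition)
GO = 18.2 - 0.182 = 18.018
NO-GO = nominal + upper_tol (largest hole = least material condition)
NO-GO = 18.2 + 0.159 = 18.359
spread = NO-GO - GO = 18.359 - 18.018 = 0.3410

0.3410


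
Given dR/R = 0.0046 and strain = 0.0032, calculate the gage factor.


GF = (dR/R) / epsilon
= 0.0046 / 0.0032
= 1.4375

1.4375


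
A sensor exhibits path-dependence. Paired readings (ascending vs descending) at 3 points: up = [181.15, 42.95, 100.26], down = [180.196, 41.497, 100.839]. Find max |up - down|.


|181.15 - 180.196| = 0.9540
|42.95 - 41.497| = 1.4530
|100.26 - 100.839| = 0.5790
hysteresis = max(diffs) = 1.4530

1.4530


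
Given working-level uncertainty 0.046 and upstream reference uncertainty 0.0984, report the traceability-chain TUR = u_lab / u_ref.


TUR = u_lab / u_ref
= 0.046 / 0.0984
= 0.4675

0.4675


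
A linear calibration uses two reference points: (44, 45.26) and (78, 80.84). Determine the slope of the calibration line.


slope = (y2 - y1) / (x2 - x1)
= (80.84 - 45.26) / (78 - 44)
= 35.5800 / 34
= 1.0465

1.0465


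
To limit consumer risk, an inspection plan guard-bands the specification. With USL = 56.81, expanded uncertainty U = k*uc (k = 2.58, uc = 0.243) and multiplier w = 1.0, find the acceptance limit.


U = k * uc = 2.58 * 0.243 = 0.62694
guard band g = w * U = 1.0 * 0.62694 = 0.62694
AL = USL - g = 56.81 - 0.62694
AL = 56.1831

56.1831


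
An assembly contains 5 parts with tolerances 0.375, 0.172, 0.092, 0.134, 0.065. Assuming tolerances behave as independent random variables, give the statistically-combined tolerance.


RSS = sqrt(0.375^2 + 0.172^2 + 0.092^2 + 0.134^2 + 0.065^2)
= sqrt(0.200854)
= 0.4482

0.4482


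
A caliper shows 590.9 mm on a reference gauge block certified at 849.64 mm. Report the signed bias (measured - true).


Systematic error = measured - true
= 590.9 - 849.64
= -258.7400

-258.7400


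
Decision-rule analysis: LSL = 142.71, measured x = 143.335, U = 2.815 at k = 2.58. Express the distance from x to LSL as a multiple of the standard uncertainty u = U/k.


u = U / k = 2.815 / 2.58 = 1.0910853
margin = |LSL - x| = |142.71 - 143.335| = 0.625
z = margin / u = 0.625 / 1.0910853
z = 0.5728

0.5728


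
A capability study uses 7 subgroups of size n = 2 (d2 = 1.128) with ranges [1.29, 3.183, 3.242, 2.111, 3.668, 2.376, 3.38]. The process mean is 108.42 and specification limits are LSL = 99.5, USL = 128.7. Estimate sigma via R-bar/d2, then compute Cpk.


R_bar = (1.29 + 3.183 + 3.242 + 2.111 + 3.668 + 2.376 + 3.38) / 7 = 2.75
sigma = R_bar / d2 = 2.75 / 1.128 = 2.4379433
Cp = (USL - LSL)/(6*sigma) = (128.7 - 99.5)/(6*2.4379433) = 1.9962
Cpu = (128.7 - 108.42)/(3*2.4379433) = 2.7728
Cpl = (108.42 - 99.5)/(3*2.4379433) = 1.2196
Cpk = min(Cpu, Cpl) = 1.2196

1.2196


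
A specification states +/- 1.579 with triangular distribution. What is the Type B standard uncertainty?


u_B = half_width / sqrt(6)
u_B = 1.579 / 2.4494897
u_B = 0.6446

0.6446


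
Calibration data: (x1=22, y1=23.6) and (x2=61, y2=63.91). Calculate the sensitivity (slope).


slope = (y2 - y1) / (x2 - x1)
= (63.91 - 23.6) / (61 - 22)
= 40.3100 / 39
= 1.0336

1.0336


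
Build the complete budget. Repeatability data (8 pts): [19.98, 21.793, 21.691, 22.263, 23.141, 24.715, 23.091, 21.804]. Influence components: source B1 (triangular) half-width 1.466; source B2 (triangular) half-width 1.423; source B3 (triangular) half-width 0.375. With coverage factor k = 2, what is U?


mean = (19.98 + 21.793 + 21.691 + 22.263 + 23.141 + 24.715 + 23.091 + 21.804) / 8 = 22.30975
s = sqrt(sum((x - mean)^2)/(n-1)) = 1.3847197
u_A = s / sqrt(n) = 1.3847197 / sqrt(8) = 0.48957234
u_B1 = 1.466 / sqrt(6) = 0.59849199
u_B2 = 1.423 / sqrt(6) = 0.58093732
u_B3 = 0.375 / sqrt(6) = 0.15309311
uc = sqrt(0.48957234^2 + 0.59849199^2 + 0.58093732^2 + 0.15309311^2) = 0.97918303
U = k * uc = 2 * 0.97918303
U = 1.9584

1.9584


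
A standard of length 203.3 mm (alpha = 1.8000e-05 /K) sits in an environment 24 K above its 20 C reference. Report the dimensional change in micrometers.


dL = L * alpha * dT
= 203.3 * 1.8000e-05 * 24
= 0.0878256 mm
dL_um = 0.0878256 * 1000 = 87.8256 um

87.8256


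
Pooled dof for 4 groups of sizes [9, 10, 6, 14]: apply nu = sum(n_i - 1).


nu = sum_i (n_i - 1)
nu = ((9 - 1) + (10 - 1) + (6 - 1) + (14 - 1))
nu = 8 + 9 + 5 + 13
nu = 35

35


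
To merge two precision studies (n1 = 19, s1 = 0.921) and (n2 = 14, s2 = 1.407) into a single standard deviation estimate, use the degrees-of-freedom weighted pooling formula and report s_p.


s_p = sqrt(((n1-1)*s1^2 + (n2-1)*s2^2) / (n1+n2-2))
numerator = (19-1)*0.921^2 + (14-1)*1.407^2 = 15.268338 + 25.735437 = 41.003775
denominator = 19 + 14 - 2 = 31
s_p^2 = 41.003775 / 31 = 1.3227024
s_p = sqrt(1.3227024) = 1.1501

1.1501


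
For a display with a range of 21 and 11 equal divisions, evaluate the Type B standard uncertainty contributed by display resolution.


resolution = range / divisions
resolution = 21 / 11 = 1.9090909
u_res = resolution / (2*sqrt(3))
u_res = 1.9090909 / 3.4641016
u_res = 0.5511

0.5511


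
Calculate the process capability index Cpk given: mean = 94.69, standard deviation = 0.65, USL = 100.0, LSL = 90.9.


Cpu = (USL - mean) / (3*sigma) = (100.0 - 94.69) / (3*0.65) = 2.7231
Cpl = (mean - LSL) / (3*sigma) = (94.69 - 90.9) / (3*0.65) = 1.9436
Cpk = min(Cpu, Cpl) = 1.9436

1.9436


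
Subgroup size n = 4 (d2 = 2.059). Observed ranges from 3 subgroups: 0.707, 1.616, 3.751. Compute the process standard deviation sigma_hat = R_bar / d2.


R_bar = (0.707 + 1.616 + 3.751) / 3
R_bar = 6.074 / 3 = 2.0246667
sigma_hat = R_bar / d2 = 2.0246667 / 2.059 = 0.9833

0.9833


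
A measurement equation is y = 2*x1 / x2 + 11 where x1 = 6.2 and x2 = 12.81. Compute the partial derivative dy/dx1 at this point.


y = 2*x1 / x2 + 11
dy/dx1 = 2/x2
Evaluate at x2 = 12.81: c1 = 2 / 12.81
c1 = 0.1561

0.1561


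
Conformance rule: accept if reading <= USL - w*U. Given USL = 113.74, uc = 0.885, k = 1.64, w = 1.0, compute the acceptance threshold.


U = k * uc = 1.64 * 0.885 = 1.4514
guard band g = w * U = 1.0 * 1.4514 = 1.4514
AL = USL - g = 113.74 - 1.4514
AL = 112.2886

112.2886


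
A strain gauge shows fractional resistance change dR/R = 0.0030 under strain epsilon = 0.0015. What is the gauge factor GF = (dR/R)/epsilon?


GF = (dR/R) / epsilon
= 0.0030 / 0.0015
= 2.0000

2.0000


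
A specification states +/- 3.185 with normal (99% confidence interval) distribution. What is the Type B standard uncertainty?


u_B = half_width / 2.576
u_B = 3.185 / 2.576
u_B = 1.2364

1.2364


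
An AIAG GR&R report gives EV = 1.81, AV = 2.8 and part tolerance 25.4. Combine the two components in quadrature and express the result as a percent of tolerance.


GRR = sqrt(EV^2 + AV^2) = sqrt(1.81^2 + 2.8^2) = 3.3340816
%GRR = GRR / tol * 100 = 3.3340816 / 25.4 * 100
%GRR = 13.1263

13.1263


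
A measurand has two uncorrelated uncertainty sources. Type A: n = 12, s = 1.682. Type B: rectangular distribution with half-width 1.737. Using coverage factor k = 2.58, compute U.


u_A = s / sqrt(n) = 1.682 / sqrt(12) = 0.48555158
u_B = half_width / sqrt(3) = 1.737 / sqrt(3) = 1.0028574
uc = sqrt(u_A^2 + u_B^2) = sqrt(0.48555158^2 + 1.0028574^2) = 1.1142187
U = k * uc = 2.58 * 1.1142187
U = 2.8747

2.8747


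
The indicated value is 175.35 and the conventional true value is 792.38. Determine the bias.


Systematic error = measured - true
= 175.35 - 792.38
= -617.0300

-617.0300


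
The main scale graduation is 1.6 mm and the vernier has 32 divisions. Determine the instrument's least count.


LC = MSD / n_div
= 1.6 / 32
= 0.0500

0.0500


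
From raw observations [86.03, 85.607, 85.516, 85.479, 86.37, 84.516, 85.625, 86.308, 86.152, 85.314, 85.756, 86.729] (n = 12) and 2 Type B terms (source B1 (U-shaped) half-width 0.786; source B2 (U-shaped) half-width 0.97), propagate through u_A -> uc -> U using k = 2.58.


mean = (86.03 + 85.607 + 85.516 + 85.479 + 86.37 + 84.516 + 85.625 + 86.308 + 86.152 + 85.314 + 85.756 + 86.729) / 12 = 85.7835
s = sqrt(sum((x - mean)^2)/(n-1)) = 0.58448898
u_A = s / sqrt(n) = 0.58448898 / sqrt(12) = 0.16872743
u_B1 = 0.786 / sqrt(2) = 0.55578593
u_B2 = 0.97 / sqrt(2) = 0.68589358
uc = sqrt(0.16872743^2 + 0.55578593^2 + 0.68589358^2) = 0.89878638
U = k * uc = 2.58 * 0.89878638
U = 2.3189

2.3189


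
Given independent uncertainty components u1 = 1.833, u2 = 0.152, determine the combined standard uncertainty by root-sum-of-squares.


uc = sqrt(1.833^2 + 0.152^2)
uc = sqrt(3.382993)
uc = 1.8393

1.8393


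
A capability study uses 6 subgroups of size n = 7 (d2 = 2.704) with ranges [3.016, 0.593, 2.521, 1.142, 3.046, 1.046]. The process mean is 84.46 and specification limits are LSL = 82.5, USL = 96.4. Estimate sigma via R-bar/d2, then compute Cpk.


R_bar = (3.016 + 0.593 + 2.521 + 1.142 + 3.046 + 1.046) / 6 = 1.894
sigma = R_bar / d2 = 1.894 / 2.704 = 0.70044379
Cp = (USL - LSL)/(6*sigma) = (96.4 - 82.5)/(6*0.70044379) = 3.3074
Cpu = (96.4 - 84.46)/(3*0.70044379) = 5.6821
Cpl = (84.46 - 82.5)/(3*0.70044379) = 0.9327
Cpk = min(Cpu, Cpl) = 0.9327

0.9327


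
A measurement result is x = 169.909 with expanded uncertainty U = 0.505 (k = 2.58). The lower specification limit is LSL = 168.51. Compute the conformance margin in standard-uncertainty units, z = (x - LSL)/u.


u = U / k = 0.505 / 2.58 = 0.19573643
margin = |LSL - x| = |168.51 - 169.909| = 1.399
z = margin / u = 1.399 / 0.19573643
z = 7.1474

7.1474


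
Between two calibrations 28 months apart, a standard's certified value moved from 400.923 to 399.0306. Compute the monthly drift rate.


rate = (v2 - v1) / months
= (399.0306 - 400.923) / 28
= -1.8924 / 28
= -0.0676

-0.0676


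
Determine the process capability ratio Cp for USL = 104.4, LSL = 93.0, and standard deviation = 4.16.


Cp = (USL - LSL) / (6 * sigma)
= (104.4 - 93.0) / (6 * 4.16)
= 11.4000 / 24.9600
= 0.4567

0.4567


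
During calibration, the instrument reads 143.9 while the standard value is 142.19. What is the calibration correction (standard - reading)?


Correction = standard - reading
= 142.19 - 143.9
= -1.7100

-1.7100


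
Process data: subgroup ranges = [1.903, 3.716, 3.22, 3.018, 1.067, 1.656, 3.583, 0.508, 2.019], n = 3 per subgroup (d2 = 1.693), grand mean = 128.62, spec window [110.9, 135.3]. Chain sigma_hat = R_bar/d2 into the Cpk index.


R_bar = (1.903 + 3.716 + 3.22 + 3.018 + 1.067 + 1.656 + 3.583 + 0.508 + 2.019) / 9 = 2.2988889
sigma = R_bar / d2 = 2.2988889 / 1.693 = 1.3578789
Cp = (USL - LSL)/(6*sigma) = (135.3 - 110.9)/(6*1.3578789) = 2.9949
Cpu = (135.3 - 128.62)/(3*1.3578789) = 1.6398
Cpl = (128.62 - 110.9)/(3*1.3578789) = 4.3499
Cpk = min(Cpu, Cpl) = 1.6398

1.6398


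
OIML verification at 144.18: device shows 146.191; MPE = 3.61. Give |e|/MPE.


e = indication - reference = 146.191 - 144.18 = 2.0110
|e| = 2.0110
ratio = |e| / MPE = 2.0110 / 3.61
ratio = 0.5571

0.5571


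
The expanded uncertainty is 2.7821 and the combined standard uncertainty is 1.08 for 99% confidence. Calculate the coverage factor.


k = U / uc
k = 2.7821 / 1.08
k = 2.576

2.576


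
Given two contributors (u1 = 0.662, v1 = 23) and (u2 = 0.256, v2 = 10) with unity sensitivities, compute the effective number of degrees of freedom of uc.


uc = sqrt(u1^2 + u2^2) = sqrt(0.662^2 + 0.256^2) = 0.70977461
v_eff = uc^4 / (u1^4/v1 + u2^4/v2)
= 0.70977461^4 / (0.662^4/23 + 0.256^4/10)
= 0.25379429 / 0.008779836
v_eff = 28.9065

28.9065


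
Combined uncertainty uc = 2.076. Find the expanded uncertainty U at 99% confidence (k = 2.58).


U = k * uc
U = 2.58 * 2.076
U = 5.3561

5.3561


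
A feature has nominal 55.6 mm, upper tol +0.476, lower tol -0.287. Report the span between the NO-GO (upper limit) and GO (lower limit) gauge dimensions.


GO = nominal - lower_tol (smallest hole = maximum material condition)
GO = 55.6 - 0.287 = 55.313
NO-GO = nominal + upper_tol (largest hole = least material condition)
NO-GO = 55.6 + 0.476 = 56.076
spread = NO-GO - GO = 56.076 - 55.313 = 0.7630

0.7630


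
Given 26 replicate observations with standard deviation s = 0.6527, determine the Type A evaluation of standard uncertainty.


u_A = s / sqrt(n)
u_A = 0.6527 / sqrt(26)
u_A = 0.6527 / 5.0990195
u_A = 0.1280

0.1280


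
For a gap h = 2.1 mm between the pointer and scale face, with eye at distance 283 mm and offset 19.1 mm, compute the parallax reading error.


error = h * offset / d
= 2.1 * 19.1 / 283
= 0.1417

0.1417


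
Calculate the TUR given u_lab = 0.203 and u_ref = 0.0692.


TUR = u_lab / u_ref
= 0.203 / 0.0692
= 2.9335

2.9335


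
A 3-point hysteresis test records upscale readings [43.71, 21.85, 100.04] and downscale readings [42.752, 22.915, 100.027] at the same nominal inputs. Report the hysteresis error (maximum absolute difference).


|43.71 - 42.752| = 0.9580
|21.85 - 22.915| = 1.0650
|100.04 - 100.027| = 0.0130
hysteresis = max(diffs) = 1.0650

1.0650


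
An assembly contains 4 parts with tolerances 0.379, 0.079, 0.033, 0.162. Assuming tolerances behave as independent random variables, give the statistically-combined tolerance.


RSS = sqrt(0.379^2 + 0.079^2 + 0.033^2 + 0.162^2)
= sqrt(0.177215)
= 0.4210

0.4210


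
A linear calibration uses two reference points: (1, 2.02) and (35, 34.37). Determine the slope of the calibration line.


slope = (y2 - y1) / (x2 - x1)
= (34.37 - 2.02) / (35 - 1)
= 32.3500 / 34
= 0.9515

0.9515


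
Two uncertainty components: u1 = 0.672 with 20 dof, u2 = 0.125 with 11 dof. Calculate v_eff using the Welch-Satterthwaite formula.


uc = sqrt(u1^2 + u2^2) = sqrt(0.672^2 + 0.125^2) = 0.68352688
v_eff = uc^4 / (u1^4/v1 + u2^4/v2)
= 0.68352688^4 / (0.672^4/20 + 0.125^4/11)
= 0.21828425 / 0.0102186
v_eff = 21.3615

21.3615


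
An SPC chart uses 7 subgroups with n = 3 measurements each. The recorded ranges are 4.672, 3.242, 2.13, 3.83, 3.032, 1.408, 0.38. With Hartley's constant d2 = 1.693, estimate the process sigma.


R_bar = (4.672 + 3.242 + 2.13 + 3.83 + 3.032 + 1.408 + 0.38) / 7
R_bar = 18.694 / 7 = 2.6705714
sigma_hat = R_bar / d2 = 2.6705714 / 1.693 = 1.5774

1.5774


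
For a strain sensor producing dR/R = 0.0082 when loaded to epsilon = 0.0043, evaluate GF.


GF = (dR/R) / epsilon
= 0.0082 / 0.0043
= 1.9070

1.9070


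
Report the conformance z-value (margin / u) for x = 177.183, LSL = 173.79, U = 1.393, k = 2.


u = U / k = 1.393 / 2 = 0.6965
margin = |LSL - x| = |173.79 - 177.183| = 3.393
z = margin / u = 3.393 / 0.6965
z = 4.8715

4.8715


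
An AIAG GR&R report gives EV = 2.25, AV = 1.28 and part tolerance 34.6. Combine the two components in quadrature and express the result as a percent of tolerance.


GRR = sqrt(EV^2 + AV^2) = sqrt(2.25^2 + 1.28^2) = 2.5886097
%GRR = GRR / tol * 100 = 2.5886097 / 34.6 * 100
%GRR = 7.4815

7.4815


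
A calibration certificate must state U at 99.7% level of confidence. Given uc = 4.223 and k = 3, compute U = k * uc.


U = k * uc
U = 3 * 4.223
U = 12.6690

12.6690


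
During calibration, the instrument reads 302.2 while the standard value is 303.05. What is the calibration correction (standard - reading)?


Correction = standard - reading
= 303.05 - 302.2
= 0.8500

0.8500


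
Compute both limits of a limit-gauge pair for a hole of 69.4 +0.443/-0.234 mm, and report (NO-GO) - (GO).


GO = nominal - lower_tol (smallest hole = maximum material condition)
GO = 69.4 - 0.234 = 69.166
NO-GO = nominal + upper_tol (largest hole = least material condition)
NO-GO = 69.4 + 0.443 = 69.843
spread = NO-GO - GO = 69.843 - 69.166 = 0.6770

0.6770


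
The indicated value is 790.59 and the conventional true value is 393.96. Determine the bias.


Systematic error = measured - true
= 790.59 - 393.96
= 396.6300

396.6300


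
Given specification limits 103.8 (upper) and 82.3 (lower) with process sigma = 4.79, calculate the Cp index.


Cp = (USL - LSL) / (6 * sigma)
= (103.8 - 82.3) / (6 * 4.79)
= 21.5000 / 28.7400
= 0.7481

0.7481


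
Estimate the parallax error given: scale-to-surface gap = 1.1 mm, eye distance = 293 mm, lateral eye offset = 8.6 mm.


error = h * offset / d
= 1.1 * 8.6 / 293
= 0.0323

0.0323


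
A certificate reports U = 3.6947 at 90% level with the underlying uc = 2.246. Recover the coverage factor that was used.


k = U / uc
k = 3.6947 / 2.246
k = 1.645

1.645


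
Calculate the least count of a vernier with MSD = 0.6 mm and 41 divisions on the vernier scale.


LC = MSD / n_div
= 0.6 / 41
= 0.0146

0.0146


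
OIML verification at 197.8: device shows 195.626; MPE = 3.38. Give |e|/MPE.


e = indication - reference = 195.626 - 197.8 = -2.1740
|e| = 2.1740
ratio = |e| / MPE = 2.1740 / 3.38
ratio = 0.6432

0.6432


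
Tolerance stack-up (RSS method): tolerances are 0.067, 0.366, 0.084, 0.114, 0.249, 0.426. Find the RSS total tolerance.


RSS = sqrt(0.067^2 + 0.366^2 + 0.084^2 + 0.114^2 + 0.249^2 + 0.426^2)
= sqrt(0.401974)
= 0.6340

0.6340


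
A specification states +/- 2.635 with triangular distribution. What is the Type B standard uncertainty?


u_B = half_width / sqrt(6)
u_B = 2.635 / 2.4494897
u_B = 1.0757

1.0757


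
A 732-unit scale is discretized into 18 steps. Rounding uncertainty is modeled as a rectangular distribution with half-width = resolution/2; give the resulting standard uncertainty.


resolution = range / divisions
resolution = 732 / 18 = 40.666667
u_res = resolution / (2*sqrt(3))
u_res = 40.666667 / 3.4641016
u_res = 11.7395

11.7395


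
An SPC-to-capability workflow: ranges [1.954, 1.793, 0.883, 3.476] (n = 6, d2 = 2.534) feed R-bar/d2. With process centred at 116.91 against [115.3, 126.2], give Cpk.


R_bar = (1.954 + 1.793 + 0.883 + 3.476) / 4 = 2.0265
sigma = R_bar / d2 = 2.0265 / 2.534 = 0.79972376
Cp = (USL - LSL)/(6*sigma) = (126.2 - 115.3)/(6*0.79972376) = 2.2716
Cpu = (126.2 - 116.91)/(3*0.79972376) = 3.8722
Cpl = (116.91 - 115.3)/(3*0.79972376) = 0.6711
Cpk = min(Cpu, Cpl) = 0.6711

0.6711


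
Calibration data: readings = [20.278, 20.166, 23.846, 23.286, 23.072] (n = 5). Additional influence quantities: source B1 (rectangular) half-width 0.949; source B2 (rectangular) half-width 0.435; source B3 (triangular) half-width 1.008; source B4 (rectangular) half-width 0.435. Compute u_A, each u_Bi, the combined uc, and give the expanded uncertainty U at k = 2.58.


mean = (20.278 + 20.166 + 23.846 + 23.286 + 23.072) / 5 = 22.1296
s = sqrt(sum((x - mean)^2)/(n-1)) = 1.7646214
u_A = s / sqrt(n) = 1.7646214 / sqrt(5) = 0.78916268
u_B1 = 0.949 / sqrt(3) = 0.54790541
u_B2 = 0.435 / sqrt(3) = 0.25114737
u_B3 = 1.008 / sqrt(6) = 0.41151428
u_B4 = 0.435 / sqrt(3) = 0.25114737
uc = sqrt(0.78916268^2 + 0.54790541^2 + 0.25114737^2 + 0.41151428^2 + 0.25114737^2) = 1.1038442
U = k * uc = 2.58 * 1.1038442
U = 2.8479

2.8479


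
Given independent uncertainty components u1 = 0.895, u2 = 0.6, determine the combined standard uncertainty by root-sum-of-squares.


uc = sqrt(0.895^2 + 0.6^2)
uc = sqrt(1.161025)
uc = 1.0775

1.0775


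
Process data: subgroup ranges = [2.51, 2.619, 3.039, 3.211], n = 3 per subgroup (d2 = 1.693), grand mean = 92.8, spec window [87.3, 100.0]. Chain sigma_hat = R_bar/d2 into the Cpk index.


R_bar = (2.51 + 2.619 + 3.039 + 3.211) / 4 = 2.84475
sigma = R_bar / d2 = 2.84475 / 1.693 = 1.6803012
Cp = (USL - LSL)/(6*sigma) = (100.0 - 87.3)/(6*1.6803012) = 1.2597
Cpu = (100.0 - 92.8)/(3*1.6803012) = 1.4283
Cpl = (92.8 - 87.3)/(3*1.6803012) = 1.0911
Cpk = min(Cpu, Cpl) = 1.0911

1.0911


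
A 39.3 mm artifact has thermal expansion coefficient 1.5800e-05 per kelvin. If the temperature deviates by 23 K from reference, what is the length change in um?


dL = L * alpha * dT
= 39.3 * 1.5800e-05 * 23
= 0.0142816 mm
dL_um = 0.0142816 * 1000 = 14.2816 um

14.2816


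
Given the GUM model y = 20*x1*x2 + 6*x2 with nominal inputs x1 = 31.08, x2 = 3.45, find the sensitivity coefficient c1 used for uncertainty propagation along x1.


y = 20*x1*x2 + 6*x2
dy/dx1 = 20*x2
Evaluate at x2 = 3.45: c1 = 20 * 3.45
c1 = 69.0000

69.0000


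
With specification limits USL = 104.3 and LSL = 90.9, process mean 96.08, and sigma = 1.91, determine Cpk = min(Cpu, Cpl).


Cpu = (USL - mean) / (3*sigma) = (104.3 - 96.08) / (3*1.91) = 1.4346
Cpl = (mean - LSL) / (3*sigma) = (96.08 - 90.9) / (3*1.91) = 0.9040
Cpk = min(Cpu, Cpl) = 0.9040

0.9040


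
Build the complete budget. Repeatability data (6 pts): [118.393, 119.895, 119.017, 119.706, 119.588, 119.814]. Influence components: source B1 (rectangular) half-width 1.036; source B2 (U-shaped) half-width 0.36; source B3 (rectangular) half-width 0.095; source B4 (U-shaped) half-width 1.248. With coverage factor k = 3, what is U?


mean = (118.393 + 119.895 + 119.017 + 119.706 + 119.588 + 119.814) / 6 = 119.4021667
s = sqrt(sum((x - mean)^2)/(n-1)) = 0.58414225
u_A = s / sqrt(n) = 0.58414225 / sqrt(6) = 0.23847507
u_B1 = 1.036 / sqrt(3) = 0.59813488
u_B2 = 0.36 / sqrt(2) = 0.25455844
u_B3 = 0.095 / sqrt(3) = 0.054848276
u_B4 = 1.248 / sqrt(2) = 0.88246926
uc = sqrt(0.23847507^2 + 0.59813488^2 + 0.25455844^2 + 0.054848276^2 + 0.88246926^2) = 1.1230298
U = k * uc = 3 * 1.1230298
U = 3.3691

3.3691


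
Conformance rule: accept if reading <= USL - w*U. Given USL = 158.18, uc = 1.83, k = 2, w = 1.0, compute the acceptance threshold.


U = k * uc = 2 * 1.83 = 3.66
guard band g = w * U = 1.0 * 3.66 = 3.66
AL = USL - g = 158.18 - 3.66
AL = 154.5200

154.5200


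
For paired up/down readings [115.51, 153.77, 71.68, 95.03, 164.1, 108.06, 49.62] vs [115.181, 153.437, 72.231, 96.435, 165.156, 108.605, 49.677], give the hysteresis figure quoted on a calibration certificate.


|115.51 - 115.181| = 0.3290
|153.77 - 153.437| = 0.3330
|71.68 - 72.231| = 0.5510
|95.03 - 96.435| = 1.4050
|164.1 - 165.156| = 1.0560
|108.06 - 108.605| = 0.5450
|49.62 - 49.677| = 0.0570
hysteresis = max(diffs) = 1.4050

1.4050


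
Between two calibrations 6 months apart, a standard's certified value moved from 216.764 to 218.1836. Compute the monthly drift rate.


rate = (v2 - v1) / months
= (218.1836 - 216.764) / 6
= 1.4196 / 6
= 0.2366

0.2366


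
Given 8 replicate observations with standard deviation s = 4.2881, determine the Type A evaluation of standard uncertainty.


u_A = s / sqrt(n)
u_A = 4.2881 / sqrt(8)
u_A = 4.2881 / 2.8284271
u_A = 1.5161

1.5161


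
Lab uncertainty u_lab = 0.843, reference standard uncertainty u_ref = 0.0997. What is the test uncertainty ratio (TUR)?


TUR = u_lab / u_ref
= 0.843 / 0.0997
= 8.4554

8.4554


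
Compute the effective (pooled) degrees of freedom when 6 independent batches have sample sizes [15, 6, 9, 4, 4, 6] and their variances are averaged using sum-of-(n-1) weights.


nu = sum_i (n_i - 1)
nu = ((15 - 1) + (6 - 1) + (9 - 1) + (4 - 1) + (4 - 1) + (6 - 1))
nu = 14 + 5 + 8 + 3 + 3 + 5
nu = 38

38
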